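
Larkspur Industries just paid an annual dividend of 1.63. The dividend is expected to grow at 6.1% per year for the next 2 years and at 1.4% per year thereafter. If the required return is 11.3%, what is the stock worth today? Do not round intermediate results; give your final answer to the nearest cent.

D_1 = 1.72943
D_2 = 1.83493
Terminal value at year 2: TV = D_2×(1+g_2)/(r−g_2) = 1.86061/0.099 = 18.79408
P_0 = D_1/(1+r)^1 + D_2/(1+r)^2 + TV/(1+r)^2
    = 1.55385 + 1.48125 + 15.17158 = 18.20667

18.21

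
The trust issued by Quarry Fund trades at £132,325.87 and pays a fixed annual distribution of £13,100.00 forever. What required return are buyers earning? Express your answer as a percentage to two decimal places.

9.90%

P = C/r ⇒ r = C/P = £13,100.00/£132,325.87 = 0.098998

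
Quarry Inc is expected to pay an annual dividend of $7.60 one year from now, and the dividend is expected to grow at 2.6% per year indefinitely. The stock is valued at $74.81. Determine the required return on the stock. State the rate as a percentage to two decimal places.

12.76%

P = D₁/(r − g) ⇒ r = D₁/P + g = $7.6000/$74.81 + 0.026 = 0.101591 + 0.026 = 0.127591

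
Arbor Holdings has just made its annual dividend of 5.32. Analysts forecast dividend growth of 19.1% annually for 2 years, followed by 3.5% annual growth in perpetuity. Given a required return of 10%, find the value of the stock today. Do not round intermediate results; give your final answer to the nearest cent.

111.30

D_1 = 6.33612
D_2 = 7.54632
Terminal value at year 2: TV = D_2×(1+g_2)/(r−g_2) = 7.81044/0.065 = 120.16062
P_0 = D_1/(1+r)^1 + D_2/(1+r)^2 + TV/(1+r)^2
    = 5.76011 + 6.23663 + 99.30629 = 111.30303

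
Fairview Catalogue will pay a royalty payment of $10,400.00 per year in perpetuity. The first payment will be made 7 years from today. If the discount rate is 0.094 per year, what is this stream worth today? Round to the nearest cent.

$64535.93

Value at end of year 6: C / r = $10,400.00 / 0.094 = $110,638.2979
Discount to today: PV = $110,638.2979 / (1 + 0.094)^6 = $110,638.2979 / 1.714368 = $64,535.93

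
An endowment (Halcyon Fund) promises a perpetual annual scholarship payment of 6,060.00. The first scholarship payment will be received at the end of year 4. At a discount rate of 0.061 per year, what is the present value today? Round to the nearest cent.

Value at end of year 3: C / r = 6,060.00 / 0.061 = 99,344.2623
Discount to today: PV = 99,344.2623 / (1 + 0.061)^3 = 99,344.2623 / 1.194390 = 83,175.73

83175.73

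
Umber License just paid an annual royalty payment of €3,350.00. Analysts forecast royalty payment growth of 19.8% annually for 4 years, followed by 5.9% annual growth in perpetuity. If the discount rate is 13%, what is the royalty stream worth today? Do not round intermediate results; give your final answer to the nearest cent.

D_1 = 4013.30000
D_2 = 4807.93340
D_3 = 5759.90421
D_4 = 6900.36525
Terminal value at year 4: TV = D_4×(1+g_2)/(r−g_2) = 7307.48680/0.071 = 102922.34925
P_0 = D_1/(1+r)^1 + D_2/(1+r)^2 + D_3/(1+r)^3 + D_4/(1+r)^4 + TV/(1+r)^4
    = 3551.59292 + 3765.31710 + 3991.90255 + 4232.12323 + 63124.20429 = 78665.14009

€78665.14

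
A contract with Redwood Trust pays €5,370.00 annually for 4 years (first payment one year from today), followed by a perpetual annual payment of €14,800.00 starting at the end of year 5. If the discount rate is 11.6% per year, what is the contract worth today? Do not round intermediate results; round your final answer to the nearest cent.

€98701.02

PV of 4-year annuity: €5,370.00 × [1 − (1+0.116)^−4] / 0.116 = 16448.93256
Perpetuity value at year 4: €14,800.00 / 0.116 = 127586.20690
PV of perpetuity: 127586.20690 / (1+0.116)^4 = 82252.09108
Total PV = 16448.93256 + 82252.09108 = 98701.02364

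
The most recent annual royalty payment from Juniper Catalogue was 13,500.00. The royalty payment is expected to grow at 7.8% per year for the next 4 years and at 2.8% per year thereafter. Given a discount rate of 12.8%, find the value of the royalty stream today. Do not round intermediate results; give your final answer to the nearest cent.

164037.25

D_1 = 14553.00000
D_2 = 15688.13400
D_3 = 16911.80845
D_4 = 18230.92951
Terminal value at year 4: TV = D_4×(1+g_2)/(r−g_2) = 18741.39554/0.1 = 187413.95538
P_0 = D_1/(1+r)^1 + D_2/(1+r)^2 + D_3/(1+r)^3 + D_4/(1+r)^4 + TV/(1+r)^4
    = 12901.59574 + 12329.71650 + 11783.18651 + 11260.88215 + 115761.86847 = 164037.24938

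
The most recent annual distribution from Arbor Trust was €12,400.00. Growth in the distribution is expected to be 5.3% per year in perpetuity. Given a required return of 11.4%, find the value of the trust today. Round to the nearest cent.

€214052.46

D₁ = D₀ × (1 + g) = €12,400.00 × 1.053 = €13,057.2000
Growing perpetuity: P = D₁ / (r − g) = €13,057.2000 / (0.114 − 0.053) = €214,052.46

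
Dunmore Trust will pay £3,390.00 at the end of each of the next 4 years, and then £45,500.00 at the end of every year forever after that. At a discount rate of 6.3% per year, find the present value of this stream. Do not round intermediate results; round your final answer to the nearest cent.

PV of 4-year annuity: £3,390.00 × [1 − (1+0.063)^−4] / 0.063 = 11666.46146
Perpetuity value at year 4: £45,500.00 / 0.063 = 722222.22222
PV of perpetuity: 722222.22222 / (1+0.063)^4 = 565636.97252
Total PV = 11666.46146 + 565636.97252 = 577303.43398

£577303.43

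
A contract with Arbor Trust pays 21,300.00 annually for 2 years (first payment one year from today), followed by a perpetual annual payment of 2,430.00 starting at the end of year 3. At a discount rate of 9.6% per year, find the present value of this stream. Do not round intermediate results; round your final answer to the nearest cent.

58238.73

PV of 2-year annuity: 21,300.00 × [1 − (1+0.096)^−2] / 0.096 = 37166.33811
Perpetuity value at year 2: 2,430.00 / 0.096 = 25312.50000
PV of perpetuity: 25312.50000 / (1+0.096)^2 = 21072.39664
Total PV = 37166.33811 + 21072.39664 = 58238.73475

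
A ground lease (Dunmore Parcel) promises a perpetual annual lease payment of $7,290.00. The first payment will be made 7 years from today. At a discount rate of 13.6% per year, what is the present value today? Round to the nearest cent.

$24941.27

Value at end of year 6: C / r = $7,290.00 / 0.136 = $53,602.9412
Discount to today: PV = $53,602.9412 / (1 + 0.136)^6 = $53,602.9412 / 2.149166 = $24,941.27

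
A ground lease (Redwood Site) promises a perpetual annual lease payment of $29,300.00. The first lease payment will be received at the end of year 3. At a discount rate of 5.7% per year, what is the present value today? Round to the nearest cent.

Value at end of year 2: C / r = $29,300.00 / 0.057 = $514,035.0877
Discount to today: PV = $514,035.0877 / (1 + 0.057)^2 = $514,035.0877 / 1.117249 = $460,090.00

$460090.00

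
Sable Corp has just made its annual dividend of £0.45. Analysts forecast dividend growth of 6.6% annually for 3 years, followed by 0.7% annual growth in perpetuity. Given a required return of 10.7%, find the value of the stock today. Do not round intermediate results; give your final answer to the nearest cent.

D_1 = 0.47970
D_2 = 0.51136
D_3 = 0.54511
Terminal value at year 3: TV = D_3×(1+g_2)/(r−g_2) = 0.54893/0.1 = 5.48926
P_0 = D_1/(1+r)^1 + D_2/(1+r)^2 + D_3/(1+r)^3 + TV/(1+r)^3
    = 0.43333 + 0.41728 + 0.40183 + 4.04642 = 5.29886

£5.30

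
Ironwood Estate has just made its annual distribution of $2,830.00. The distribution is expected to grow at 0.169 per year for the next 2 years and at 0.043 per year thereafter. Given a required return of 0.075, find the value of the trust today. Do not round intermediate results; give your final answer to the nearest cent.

D_1 = 3308.27000
D_2 = 3867.36763
Terminal value at year 2: TV = D_2×(1+g_2)/(r−g_2) = 4033.66444/0.032 = 126052.01369
P_0 = D_1/(1+r)^1 + D_2/(1+r)^2 + TV/(1+r)^2
    = 3077.46047 + 3346.55933 + 109076.91828 = 115500.93808

$115500.94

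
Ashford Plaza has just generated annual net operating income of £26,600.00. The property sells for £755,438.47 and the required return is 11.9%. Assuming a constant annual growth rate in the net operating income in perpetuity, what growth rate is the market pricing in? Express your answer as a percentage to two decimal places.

8.09%

P = D₀(1+g)/(r−g) ⇒ P(r−g) = D₀(1+g) ⇒ g(P+D₀) = P·r − D₀
g = (P·r − D₀)/(P + D₀) = (£755,438.47×0.119 − £26,600.00) / (£755,438.47 + £26,600.00) = 0.080939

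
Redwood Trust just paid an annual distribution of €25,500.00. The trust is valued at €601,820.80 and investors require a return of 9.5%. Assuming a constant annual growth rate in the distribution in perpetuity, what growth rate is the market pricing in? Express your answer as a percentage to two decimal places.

5.05%

P = D₀(1+g)/(r−g) ⇒ P(r−g) = D₀(1+g) ⇒ g(P+D₀) = P·r − D₀
g = (P·r − D₀)/(P + D₀) = (€601,820.80×0.095 − €25,500.00) / (€601,820.80 + €25,500.00) = 0.050489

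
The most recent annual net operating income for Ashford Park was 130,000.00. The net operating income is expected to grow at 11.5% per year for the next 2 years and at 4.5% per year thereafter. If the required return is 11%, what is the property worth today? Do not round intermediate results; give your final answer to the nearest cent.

D_1 = 144950.00000
D_2 = 161619.25000
Terminal value at year 2: TV = D_2×(1+g_2)/(r−g_2) = 168892.11625/0.065 = 2598340.25000
P_0 = D_1/(1+r)^1 + D_2/(1+r)^2 + TV/(1+r)^2
    = 130585.58559 + 131173.80894 + 2108871.23610 = 2370630.63063

2370630.63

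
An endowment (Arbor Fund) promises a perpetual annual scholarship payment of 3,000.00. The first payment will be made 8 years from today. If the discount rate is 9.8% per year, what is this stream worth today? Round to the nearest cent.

15910.32

Value at end of year 7: C / r = 3,000.00 / 0.098 = 30,612.2449
Discount to today: PV = 30,612.2449 / (1 + 0.098)^7 = 30,612.2449 / 1.924050 = 15,910.32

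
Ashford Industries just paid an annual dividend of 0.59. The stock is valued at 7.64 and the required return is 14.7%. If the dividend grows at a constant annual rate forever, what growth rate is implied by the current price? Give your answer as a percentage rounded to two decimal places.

6.48%

P = D₀(1+g)/(r−g) ⇒ P(r−g) = D₀(1+g) ⇒ g(P+D₀) = P·r − D₀
g = (P·r − D₀)/(P + D₀) = (7.64×0.147 − 0.59) / (7.64 + 0.59) = 0.064773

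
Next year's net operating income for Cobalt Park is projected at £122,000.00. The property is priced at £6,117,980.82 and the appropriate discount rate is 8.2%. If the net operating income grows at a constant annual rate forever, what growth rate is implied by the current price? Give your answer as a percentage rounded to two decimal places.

P = D₁/(r−g) ⇒ g = r − D₁/P = 0.082 − £122,000.00/£6,117,980.82 = 0.062059

6.21%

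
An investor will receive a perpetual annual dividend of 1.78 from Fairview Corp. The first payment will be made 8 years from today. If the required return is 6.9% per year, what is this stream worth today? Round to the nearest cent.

Value at end of year 7: C / r = 1.78 / 0.069 = 25.7971
Discount to today: PV = 25.7971 / (1 + 0.069)^7 = 25.7971 / 1.595306 = 16.17

16.17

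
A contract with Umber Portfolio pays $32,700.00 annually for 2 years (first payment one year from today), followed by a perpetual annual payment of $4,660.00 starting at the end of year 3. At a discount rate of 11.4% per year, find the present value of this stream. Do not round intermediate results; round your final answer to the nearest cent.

$88642.50

PV of 2-year annuity: $32,700.00 × [1 − (1+0.114)^−2] / 0.114 = 55703.48333
Perpetuity value at year 2: $4,660.00 / 0.114 = 40877.19298
PV of perpetuity: 40877.19298 / (1+0.114)^2 = 32939.02074
Total PV = 55703.48333 + 32939.02074 = 88642.50407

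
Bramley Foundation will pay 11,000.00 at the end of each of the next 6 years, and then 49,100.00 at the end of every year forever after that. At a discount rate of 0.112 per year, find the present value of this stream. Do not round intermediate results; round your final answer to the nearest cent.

278133.78

PV of 6-year annuity: 11,000.00 × [1 − (1+0.112)^−6] / 0.112 = 46269.02396
Perpetuity value at year 6: 49,100.00 / 0.112 = 438392.85714
PV of perpetuity: 438392.85714 / (1+0.112)^6 = 231864.75927
Total PV = 46269.02396 + 231864.75927 = 278133.78323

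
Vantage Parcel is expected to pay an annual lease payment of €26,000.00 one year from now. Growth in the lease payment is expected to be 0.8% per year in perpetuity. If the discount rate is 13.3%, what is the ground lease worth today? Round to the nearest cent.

Growing perpetuity: P = D₁ / (r − g) = €26,000.0000 / (0.133 − 0.008) = €208,000.00

€208000.00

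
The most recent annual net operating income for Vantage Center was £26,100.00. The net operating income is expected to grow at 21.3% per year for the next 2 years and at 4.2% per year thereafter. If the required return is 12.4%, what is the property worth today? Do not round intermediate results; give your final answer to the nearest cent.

£444826.77

D_1 = 31659.30000
D_2 = 38402.73090
Terminal value at year 2: TV = D_2×(1+g_2)/(r−g_2) = 40015.64560/0.082 = 487995.67802
P_0 = D_1/(1+r)^1 + D_2/(1+r)^2 + TV/(1+r)^2
    = 28166.63701 + 30396.91343 + 386263.21699 = 444826.76742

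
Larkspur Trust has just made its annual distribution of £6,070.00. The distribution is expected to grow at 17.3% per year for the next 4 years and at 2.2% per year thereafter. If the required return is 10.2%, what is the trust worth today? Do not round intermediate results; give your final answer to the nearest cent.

D_1 = 7120.11000
D_2 = 8351.88903
D_3 = 9796.76583
D_4 = 11491.60632
Terminal value at year 4: TV = D_4×(1+g_2)/(r−g_2) = 11744.42166/0.08 = 146805.27075
P_0 = D_1/(1+r)^1 + D_2/(1+r)^2 + D_3/(1+r)^3 + D_4/(1+r)^4 + TV/(1+r)^4
    = 6461.07985 + 6877.35632 + 7320.45278 + 7792.09720 + 99544.04175 = 127995.02792

£127995.03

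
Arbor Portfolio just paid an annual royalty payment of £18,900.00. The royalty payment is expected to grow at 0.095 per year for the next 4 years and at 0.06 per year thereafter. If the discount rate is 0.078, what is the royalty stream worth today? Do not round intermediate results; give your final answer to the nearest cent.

D_1 = 20695.50000
D_2 = 22661.57250
D_3 = 24814.42189
D_4 = 27171.79197
Terminal value at year 4: TV = D_4×(1+g_2)/(r−g_2) = 28802.09948/0.018 = 1600116.63805
P_0 = D_1/(1+r)^1 + D_2/(1+r)^2 + D_3/(1+r)^3 + D_4/(1+r)^4 + TV/(1+r)^4
    = 19198.05195 + 19500.80416 + 19808.33075 + 20120.70703 + 1184886.08056 = 1263513.97445

£1263513.97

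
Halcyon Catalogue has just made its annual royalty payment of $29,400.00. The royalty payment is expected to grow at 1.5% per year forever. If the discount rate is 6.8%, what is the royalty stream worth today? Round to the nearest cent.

$563037.74

D₁ = D₀ × (1 + g) = $29,400.00 × 1.015 = $29,841.0000
Growing perpetuity: P = D₁ / (r − g) = $29,841.0000 / (0.068 − 0.015) = $563,037.74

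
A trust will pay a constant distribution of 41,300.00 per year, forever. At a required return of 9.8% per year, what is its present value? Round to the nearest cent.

Level perpetuity: PV = C / r = 41,300.00 / 0.098 = 421,428.57

421428.57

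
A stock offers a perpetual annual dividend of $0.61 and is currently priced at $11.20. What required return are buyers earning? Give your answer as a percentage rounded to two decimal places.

5.45%

P = C/r ⇒ r = C/P = $0.61/$11.20 = 0.054464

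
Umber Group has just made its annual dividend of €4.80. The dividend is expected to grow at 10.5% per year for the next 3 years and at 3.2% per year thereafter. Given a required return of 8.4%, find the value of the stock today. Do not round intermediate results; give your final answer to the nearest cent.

D_1 = 5.30400
D_2 = 5.86092
D_3 = 6.47632
Terminal value at year 3: TV = D_3×(1+g_2)/(r−g_2) = 6.68356/0.052 = 128.52998
P_0 = D_1/(1+r)^1 + D_2/(1+r)^2 + D_3/(1+r)^3 + TV/(1+r)^3
    = 4.89299 + 4.98778 + 5.08441 + 100.90590 = 115.87108

€115.87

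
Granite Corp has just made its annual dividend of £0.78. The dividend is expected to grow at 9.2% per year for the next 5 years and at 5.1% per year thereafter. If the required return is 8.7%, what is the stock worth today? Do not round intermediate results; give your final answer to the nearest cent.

£27.25

D_1 = 0.85176
D_2 = 0.93012
D_3 = 1.01569
D_4 = 1.10914
D_5 = 1.21118
Terminal value at year 5: TV = D_5×(1+g_2)/(r−g_2) = 1.27295/0.036 = 35.35965
P_0 = D_1/(1+r)^1 + D_2/(1+r)^2 + D_3/(1+r)^3 + D_4/(1+r)^4 + D_5/(1+r)^5 + TV/(1+r)^5
    = 0.78359 + 0.78719 + 0.79081 + 0.79445 + 0.79811 + 23.30023 = 27.25438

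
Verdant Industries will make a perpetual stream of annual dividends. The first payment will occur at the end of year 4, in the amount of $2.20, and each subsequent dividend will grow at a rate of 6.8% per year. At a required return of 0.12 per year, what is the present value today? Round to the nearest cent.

$30.11

Value at end of year 3: C₁ / (r − g) = $2.20 / (0.12 − 0.068) = $42.3077
Discount to today: PV = $42.3077 / (1 + 0.12)^3 = $42.3077 / 1.404928 = $30.11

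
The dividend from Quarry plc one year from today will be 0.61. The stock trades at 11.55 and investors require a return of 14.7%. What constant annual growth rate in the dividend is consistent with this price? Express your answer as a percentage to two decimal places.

9.42%

P = D₁/(r−g) ⇒ g = r − D₁/P = 0.147 − 0.61/11.55 = 0.094186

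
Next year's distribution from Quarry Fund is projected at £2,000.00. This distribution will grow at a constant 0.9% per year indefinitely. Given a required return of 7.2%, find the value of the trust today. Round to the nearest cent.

Growing perpetuity: P = D₁ / (r − g) = £2,000.0000 / (0.072 − 0.009) = £31,746.03

£31746.03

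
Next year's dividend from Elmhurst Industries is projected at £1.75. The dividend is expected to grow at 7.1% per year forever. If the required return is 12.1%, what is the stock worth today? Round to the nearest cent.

£35.00

Growing perpetuity: P = D₁ / (r − g) = £1.7500 / (0.121 − 0.071) = £35.00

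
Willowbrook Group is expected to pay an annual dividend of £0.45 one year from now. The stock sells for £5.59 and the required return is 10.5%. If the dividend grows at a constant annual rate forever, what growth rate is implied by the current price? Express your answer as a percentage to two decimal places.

P = D₁/(r−g) ⇒ g = r − D₁/P = 0.105 − £0.45/£5.59 = 0.024499

2.45%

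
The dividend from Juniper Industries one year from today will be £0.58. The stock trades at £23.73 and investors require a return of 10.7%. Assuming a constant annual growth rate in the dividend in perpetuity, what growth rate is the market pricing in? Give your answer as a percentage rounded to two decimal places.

P = D₁/(r−g) ⇒ g = r − D₁/P = 0.107 − £0.58/£23.73 = 0.082558

8.26%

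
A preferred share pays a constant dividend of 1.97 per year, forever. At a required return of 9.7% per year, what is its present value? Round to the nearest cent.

20.31

Level perpetuity: PV = C / r = 1.97 / 0.097 = 20.31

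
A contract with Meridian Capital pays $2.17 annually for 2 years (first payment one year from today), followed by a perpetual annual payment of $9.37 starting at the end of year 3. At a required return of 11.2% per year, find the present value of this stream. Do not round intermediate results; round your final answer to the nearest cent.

PV of 2-year annuity: $2.17 × [1 − (1+0.112)^−2] / 0.112 = 3.70633
Perpetuity value at year 2: $9.37 / 0.112 = 83.66071
PV of perpetuity: 83.66071 / (1+0.112)^2 = 67.65688
Total PV = 3.70633 + 67.65688 = 71.36321

$71.36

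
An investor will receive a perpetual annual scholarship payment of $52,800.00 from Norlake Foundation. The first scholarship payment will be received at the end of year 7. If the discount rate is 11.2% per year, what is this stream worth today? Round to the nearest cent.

Value at end of year 6: C / r = $52,800.00 / 0.112 = $471,428.5714
Discount to today: PV = $471,428.5714 / (1 + 0.112)^6 = $471,428.5714 / 1.890727 = $249,337.26

$249337.26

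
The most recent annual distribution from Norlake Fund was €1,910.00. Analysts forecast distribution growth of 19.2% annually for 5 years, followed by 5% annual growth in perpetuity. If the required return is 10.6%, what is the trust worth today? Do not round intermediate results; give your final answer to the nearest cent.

D_1 = 2276.72000
D_2 = 2713.85024
D_3 = 3234.90949
D_4 = 3856.01211
D_5 = 4596.36643
Terminal value at year 5: TV = D_5×(1+g_2)/(r−g_2) = 4826.18475/0.056 = 86181.87060
P_0 = D_1/(1+r)^1 + D_2/(1+r)^2 + D_3/(1+r)^3 + D_4/(1+r)^4 + D_5/(1+r)^5 + TV/(1+r)^5
    = 2058.51718 + 2218.58271 + 2391.09457 + 2577.02055 + 2777.40370 + 52076.31934 = 64098.93804

€64098.94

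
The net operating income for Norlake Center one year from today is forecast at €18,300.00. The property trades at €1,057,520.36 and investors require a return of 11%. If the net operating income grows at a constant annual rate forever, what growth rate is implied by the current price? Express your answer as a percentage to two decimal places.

9.27%

P = D₁/(r−g) ⇒ g = r − D₁/P = 0.11 − €18,300.00/€1,057,520.36 = 0.092695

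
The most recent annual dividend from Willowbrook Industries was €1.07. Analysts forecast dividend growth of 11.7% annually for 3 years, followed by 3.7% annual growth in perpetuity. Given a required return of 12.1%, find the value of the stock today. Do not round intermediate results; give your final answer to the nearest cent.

€16.26

D_1 = 1.19519
D_2 = 1.33503
D_3 = 1.49123
Terminal value at year 3: TV = D_3×(1+g_2)/(r−g_2) = 1.54640/0.084 = 18.40953
P_0 = D_1/(1+r)^1 + D_2/(1+r)^2 + D_3/(1+r)^3 + TV/(1+r)^3
    = 1.06618 + 1.06238 + 1.05859 + 13.06851 = 16.25565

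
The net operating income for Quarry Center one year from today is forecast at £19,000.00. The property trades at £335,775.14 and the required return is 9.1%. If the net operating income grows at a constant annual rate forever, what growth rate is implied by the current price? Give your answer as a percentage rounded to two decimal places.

P = D₁/(r−g) ⇒ g = r − D₁/P = 0.091 − £19,000.00/£335,775.14 = 0.034415

3.44%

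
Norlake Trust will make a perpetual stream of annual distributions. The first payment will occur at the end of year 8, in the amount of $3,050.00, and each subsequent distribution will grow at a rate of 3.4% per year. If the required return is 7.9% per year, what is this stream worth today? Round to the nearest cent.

Value at end of year 7: C₁ / (r − g) = $3,050.00 / (0.079 − 0.034) = $67,777.7778
Discount to today: PV = $67,777.7778 / (1 + 0.079)^7 = $67,777.7778 / 1.702747 = $39,804.96

$39804.96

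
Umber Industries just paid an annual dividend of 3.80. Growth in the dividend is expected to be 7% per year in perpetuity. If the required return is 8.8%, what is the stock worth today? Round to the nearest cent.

D₁ = D₀ × (1 + g) = 3.80 × 1.07 = 4.0660
Growing perpetuity: P = D₁ / (r − g) = 4.0660 / (0.088 − 0.07) = 225.89

225.89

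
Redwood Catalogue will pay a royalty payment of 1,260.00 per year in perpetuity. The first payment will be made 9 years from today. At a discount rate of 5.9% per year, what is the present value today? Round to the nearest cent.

13500.53

Value at end of year 8: C / r = 1,260.00 / 0.059 = 21,355.9322
Discount to today: PV = 21,355.9322 / (1 + 0.059)^8 = 21,355.9322 / 1.581859 = 13,500.53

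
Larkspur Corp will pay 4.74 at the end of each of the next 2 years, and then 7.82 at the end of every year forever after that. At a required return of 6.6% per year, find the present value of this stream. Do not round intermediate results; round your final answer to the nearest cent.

112.89

PV of 2-year annuity: 4.74 × [1 − (1+0.066)^−2] / 0.066 = 8.61776
Perpetuity value at year 2: 7.82 / 0.066 = 118.48485
PV of perpetuity: 118.48485 / (1+0.066)^2 = 104.26737
Total PV = 8.61776 + 104.26737 = 112.88512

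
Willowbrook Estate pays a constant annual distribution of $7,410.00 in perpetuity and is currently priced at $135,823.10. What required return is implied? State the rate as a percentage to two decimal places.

5.46%

P = C/r ⇒ r = C/P = $7,410.00/$135,823.10 = 0.054556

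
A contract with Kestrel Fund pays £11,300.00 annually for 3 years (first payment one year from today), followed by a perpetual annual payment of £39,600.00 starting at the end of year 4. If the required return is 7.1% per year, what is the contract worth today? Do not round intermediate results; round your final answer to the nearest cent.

PV of 3-year annuity: £11,300.00 × [1 − (1+0.071)^−3] / 0.071 = 29600.67428
Perpetuity value at year 3: £39,600.00 / 0.071 = 557746.47887
PV of perpetuity: 557746.47887 / (1+0.071)^3 = 454013.14247
Total PV = 29600.67428 + 454013.14247 = 483613.81675

£483613.82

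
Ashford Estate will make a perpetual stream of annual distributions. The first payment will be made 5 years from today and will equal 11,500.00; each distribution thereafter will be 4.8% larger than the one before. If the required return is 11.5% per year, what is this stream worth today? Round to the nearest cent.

111051.28

Value at end of year 4: C₁ / (r − g) = 11,500.00 / (0.115 − 0.048) = 171,641.7910
Discount to today: PV = 171,641.7910 / (1 + 0.115)^4 = 171,641.7910 / 1.545608 = 111,051.28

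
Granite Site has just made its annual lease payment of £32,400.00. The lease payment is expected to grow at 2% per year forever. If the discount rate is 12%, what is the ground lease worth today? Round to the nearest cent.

D₁ = D₀ × (1 + g) = £32,400.00 × 1.02 = £33,048.0000
Growing perpetuity: P = D₁ / (r − g) = £33,048.0000 / (0.12 − 0.02) = £330,480.00

£330480.00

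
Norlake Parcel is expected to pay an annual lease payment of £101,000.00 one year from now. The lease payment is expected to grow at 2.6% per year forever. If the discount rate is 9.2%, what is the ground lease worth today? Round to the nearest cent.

£1530303.03

Growing perpetuity: P = D₁ / (r − g) = £101,000.0000 / (0.092 − 0.026) = £1,530,303.03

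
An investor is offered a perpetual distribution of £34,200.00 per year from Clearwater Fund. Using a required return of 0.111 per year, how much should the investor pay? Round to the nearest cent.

£308108.11

Level perpetuity: PV = C / r = £34,200.00 / 0.111 = £308,108.11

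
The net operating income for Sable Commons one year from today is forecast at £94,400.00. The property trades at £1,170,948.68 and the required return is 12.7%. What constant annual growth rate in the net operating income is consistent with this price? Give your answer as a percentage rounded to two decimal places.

4.64%

P = D₁/(r−g) ⇒ g = r − D₁/P = 0.127 − £94,400.00/£1,170,948.68 = 0.046382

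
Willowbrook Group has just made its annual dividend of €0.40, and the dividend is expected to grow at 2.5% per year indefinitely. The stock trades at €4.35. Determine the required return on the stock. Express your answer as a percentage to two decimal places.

D₁ = €0.40 × 1.025 = €0.4100
P = D₁/(r − g) ⇒ r = D₁/P + g = €0.4100/€4.35 + 0.025 = 0.094253 + 0.025 = 0.119253

11.93%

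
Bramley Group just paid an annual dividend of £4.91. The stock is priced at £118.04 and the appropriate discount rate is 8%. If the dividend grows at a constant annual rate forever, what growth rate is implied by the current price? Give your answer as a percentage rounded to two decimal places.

P = D₀(1+g)/(r−g) ⇒ P(r−g) = D₀(1+g) ⇒ g(P+D₀) = P·r − D₀
g = (P·r − D₀)/(P + D₀) = (£118.04×0.08 − £4.91) / (£118.04 + £4.91) = 0.036870

3.69%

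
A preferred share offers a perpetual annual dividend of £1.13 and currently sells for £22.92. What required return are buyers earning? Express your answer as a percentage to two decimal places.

4.93%

P = C/r ⇒ r = C/P = £1.13/£22.92 = 0.049302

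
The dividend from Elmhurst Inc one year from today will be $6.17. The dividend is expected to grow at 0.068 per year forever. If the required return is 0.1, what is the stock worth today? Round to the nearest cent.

Growing perpetuity: P = D₁ / (r − g) = $6.1700 / (0.1 − 0.068) = $192.81

$192.81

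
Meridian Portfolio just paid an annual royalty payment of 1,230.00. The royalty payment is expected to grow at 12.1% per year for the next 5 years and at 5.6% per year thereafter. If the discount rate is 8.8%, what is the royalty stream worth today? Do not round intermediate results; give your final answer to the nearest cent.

53863.32

D_1 = 1378.83000
D_2 = 1545.66843
D_3 = 1732.69431
D_4 = 1942.35032
D_5 = 2177.37471
Terminal value at year 5: TV = D_5×(1+g_2)/(r−g_2) = 2299.30769/0.032 = 71853.36544
P_0 = D_1/(1+r)^1 + D_2/(1+r)^2 + D_3/(1+r)^3 + D_4/(1+r)^4 + D_5/(1+r)^5 + TV/(1+r)^5
    = 1267.30699 + 1305.74552 + 1345.34994 + 1386.15559 + 1428.19891 + 47130.56406 = 53863.32101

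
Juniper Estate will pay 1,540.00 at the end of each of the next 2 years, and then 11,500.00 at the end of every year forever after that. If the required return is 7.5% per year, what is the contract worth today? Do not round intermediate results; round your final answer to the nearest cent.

PV of 2-year annuity: 1,540.00 × [1 − (1+0.075)^−2] / 0.075 = 2765.17036
Perpetuity value at year 2: 11,500.00 / 0.075 = 153333.33333
PV of perpetuity: 153333.33333 / (1+0.075)^2 = 132684.33387
Total PV = 2765.17036 + 132684.33387 = 135449.50424

135449.50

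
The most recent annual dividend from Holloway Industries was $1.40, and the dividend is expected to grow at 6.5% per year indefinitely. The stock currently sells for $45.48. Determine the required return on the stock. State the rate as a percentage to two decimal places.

9.78%

D₁ = $1.40 × 1.065 = $1.4910
P = D₁/(r − g) ⇒ r = D₁/P + g = $1.4910/$45.48 + 0.065 = 0.032784 + 0.065 = 0.097784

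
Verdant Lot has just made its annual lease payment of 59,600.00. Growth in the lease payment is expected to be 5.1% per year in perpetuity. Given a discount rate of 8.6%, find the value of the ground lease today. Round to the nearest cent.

1789702.86

D₁ = D₀ × (1 + g) = 59,600.00 × 1.051 = 62,639.6000
Growing perpetuity: P = D₁ / (r − g) = 62,639.6000 / (0.086 − 0.051) = 1,789,702.86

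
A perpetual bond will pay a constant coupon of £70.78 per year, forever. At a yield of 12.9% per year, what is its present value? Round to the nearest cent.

Level perpetuity: PV = C / r = £70.78 / 0.129 = £548.68

£548.68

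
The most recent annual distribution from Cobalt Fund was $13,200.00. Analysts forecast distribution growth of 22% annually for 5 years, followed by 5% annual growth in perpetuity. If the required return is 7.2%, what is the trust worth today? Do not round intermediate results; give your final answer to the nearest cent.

D_1 = 16104.00000
D_2 = 19646.88000
D_3 = 23969.19360
D_4 = 29242.41619
D_5 = 35675.74775
Terminal value at year 5: TV = D_5×(1+g_2)/(r−g_2) = 37459.53514/0.022 = 1702706.14282
P_0 = D_1/(1+r)^1 + D_2/(1+r)^2 + D_3/(1+r)^3 + D_4/(1+r)^4 + D_5/(1+r)^5 + TV/(1+r)^5
    = 15022.38806 + 17096.37447 + 19456.69483 + 22142.88031 + 25199.91975 + 1202723.44272 = 1301641.70013

$1301641.70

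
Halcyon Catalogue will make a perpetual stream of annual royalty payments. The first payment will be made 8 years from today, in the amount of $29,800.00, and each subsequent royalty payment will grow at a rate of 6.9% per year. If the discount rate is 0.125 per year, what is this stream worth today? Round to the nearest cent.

Value at end of year 7: C₁ / (r − g) = $29,800.00 / (0.125 − 0.069) = $532,142.8571
Discount to today: PV = $532,142.8571 / (1 + 0.125)^7 = $532,142.8571 / 2.280697 = $233,324.63

$233324.63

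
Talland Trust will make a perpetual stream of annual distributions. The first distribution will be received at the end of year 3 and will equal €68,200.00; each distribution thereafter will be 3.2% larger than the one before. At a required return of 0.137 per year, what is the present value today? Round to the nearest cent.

Value at end of year 2: C₁ / (r − g) = €68,200.00 / (0.137 − 0.032) = €649,523.8095
Discount to today: PV = €649,523.8095 / (1 + 0.137)^2 = €649,523.8095 / 1.292769 = €502,428.36

€502428.36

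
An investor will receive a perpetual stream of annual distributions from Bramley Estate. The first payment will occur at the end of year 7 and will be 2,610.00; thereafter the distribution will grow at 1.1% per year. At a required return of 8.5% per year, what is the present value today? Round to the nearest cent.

21618.74

Value at end of year 6: C₁ / (r − g) = 2,610.00 / (0.085 − 0.011) = 35,270.2703
Discount to today: PV = 35,270.2703 / (1 + 0.085)^6 = 35,270.2703 / 1.631468 = 21,618.74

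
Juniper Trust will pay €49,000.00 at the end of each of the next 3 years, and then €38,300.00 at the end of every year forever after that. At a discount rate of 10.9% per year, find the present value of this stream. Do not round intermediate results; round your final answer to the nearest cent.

PV of 3-year annuity: €49,000.00 × [1 − (1+0.109)^−3] / 0.109 = 119950.58831
Perpetuity value at year 3: €38,300.00 / 0.109 = 351376.14679
PV of perpetuity: 351376.14679 / (1+0.109)^3 = 257618.85021
Total PV = 119950.58831 + 257618.85021 = 377569.43852

€377569.44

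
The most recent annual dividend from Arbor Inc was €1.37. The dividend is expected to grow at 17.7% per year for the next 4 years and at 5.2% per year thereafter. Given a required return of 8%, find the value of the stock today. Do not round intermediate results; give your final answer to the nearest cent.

€79.43

D_1 = 1.61249
D_2 = 1.89790
D_3 = 2.23383
D_4 = 2.62922
Terminal value at year 4: TV = D_4×(1+g_2)/(r−g_2) = 2.76594/0.028 = 98.78344
P_0 = D_1/(1+r)^1 + D_2/(1+r)^2 + D_3/(1+r)^3 + D_4/(1+r)^4 + TV/(1+r)^4
    = 1.49305 + 1.62714 + 1.77329 + 1.93255 + 72.60877 = 79.43480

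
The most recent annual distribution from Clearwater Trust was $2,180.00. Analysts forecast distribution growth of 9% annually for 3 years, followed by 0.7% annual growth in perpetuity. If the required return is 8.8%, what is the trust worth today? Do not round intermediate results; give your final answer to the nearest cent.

$33815.78

D_1 = 2376.20000
D_2 = 2590.05800
D_3 = 2823.16322
Terminal value at year 3: TV = D_3×(1+g_2)/(r−g_2) = 2842.92536/0.081 = 35097.84398
P_0 = D_1/(1+r)^1 + D_2/(1+r)^2 + D_3/(1+r)^3 + TV/(1+r)^3
    = 2184.00735 + 2188.02207 + 2192.04417 + 27251.70964 = 33815.78324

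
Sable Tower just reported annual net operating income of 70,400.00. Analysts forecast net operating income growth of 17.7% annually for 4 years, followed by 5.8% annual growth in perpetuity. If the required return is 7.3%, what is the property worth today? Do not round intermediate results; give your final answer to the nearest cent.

D_1 = 82860.80000
D_2 = 97527.16160
D_3 = 114789.46920
D_4 = 135107.20525
Terminal value at year 4: TV = D_4×(1+g_2)/(r−g_2) = 142943.42316/0.015 = 9529561.54379
P_0 = D_1/(1+r)^1 + D_2/(1+r)^2 + D_3/(1+r)^3 + D_4/(1+r)^4 + TV/(1+r)^4
    = 77223.48555 + 84708.33411 + 92918.64794 + 101924.74243 + 7189091.83298 = 7545867.04302

7545867.04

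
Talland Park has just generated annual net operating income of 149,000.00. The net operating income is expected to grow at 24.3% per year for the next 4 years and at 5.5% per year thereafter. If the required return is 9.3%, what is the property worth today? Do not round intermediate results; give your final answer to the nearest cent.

7749773.79

D_1 = 185207.00000
D_2 = 230212.30100
D_3 = 286153.89014
D_4 = 355689.28545
Terminal value at year 4: TV = D_4×(1+g_2)/(r−g_2) = 375252.19615/0.038 = 9875057.79335
P_0 = D_1/(1+r)^1 + D_2/(1+r)^2 + D_3/(1+r)^3 + D_4/(1+r)^4 + TV/(1+r)^4
    = 169448.30741 + 192702.87842 + 219148.83612 + 249224.15672 + 6919249.61412 = 7749773.79278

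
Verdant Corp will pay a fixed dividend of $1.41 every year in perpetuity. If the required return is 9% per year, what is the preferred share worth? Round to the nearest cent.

$15.67

Level perpetuity: PV = C / r = $1.41 / 0.09 = $15.67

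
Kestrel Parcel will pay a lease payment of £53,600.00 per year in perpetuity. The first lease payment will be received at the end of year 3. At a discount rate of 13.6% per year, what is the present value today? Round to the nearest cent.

£305400.13

Value at end of year 2: C / r = £53,600.00 / 0.136 = £394,117.6471
Discount to today: PV = £394,117.6471 / (1 + 0.136)^2 = £394,117.6471 / 1.290496 = £305,400.13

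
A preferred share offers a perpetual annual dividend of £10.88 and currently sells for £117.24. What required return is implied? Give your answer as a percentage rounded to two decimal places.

9.28%

P = C/r ⇒ r = C/P = £10.88/£117.24 = 0.092801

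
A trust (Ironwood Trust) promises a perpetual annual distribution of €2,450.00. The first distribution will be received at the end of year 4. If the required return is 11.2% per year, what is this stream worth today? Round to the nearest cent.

Value at end of year 3: C / r = €2,450.00 / 0.112 = €21,875.0000
Discount to today: PV = €21,875.0000 / (1 + 0.112)^3 = €21,875.0000 / 1.375037 = €15,908.66

€15908.66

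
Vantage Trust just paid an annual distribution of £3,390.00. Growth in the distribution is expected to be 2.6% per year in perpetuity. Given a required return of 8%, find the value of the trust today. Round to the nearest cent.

D₁ = D₀ × (1 + g) = £3,390.00 × 1.026 = £3,478.1400
Growing perpetuity: P = D₁ / (r − g) = £3,478.1400 / (0.08 − 0.026) = £64,410.00

£64410.00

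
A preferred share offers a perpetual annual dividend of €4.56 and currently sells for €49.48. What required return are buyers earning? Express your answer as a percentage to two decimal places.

9.22%

P = C/r ⇒ r = C/P = €4.56/€49.48 = 0.092158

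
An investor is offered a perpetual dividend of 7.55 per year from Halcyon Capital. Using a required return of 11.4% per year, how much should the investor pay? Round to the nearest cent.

66.23

Level perpetuity: PV = C / r = 7.55 / 0.114 = 66.23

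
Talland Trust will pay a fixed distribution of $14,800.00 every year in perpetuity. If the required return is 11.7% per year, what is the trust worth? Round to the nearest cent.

Level perpetuity: PV = C / r = $14,800.00 / 0.117 = $126,495.73

$126495.73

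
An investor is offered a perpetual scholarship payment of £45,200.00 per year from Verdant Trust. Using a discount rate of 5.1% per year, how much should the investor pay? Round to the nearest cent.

£886274.51

Level perpetuity: PV = C / r = £45,200.00 / 0.051 = £886,274.51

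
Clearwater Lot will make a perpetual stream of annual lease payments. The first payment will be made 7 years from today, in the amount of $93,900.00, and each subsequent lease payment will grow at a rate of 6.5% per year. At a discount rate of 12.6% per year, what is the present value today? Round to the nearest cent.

Value at end of year 6: C₁ / (r − g) = $93,900.00 / (0.126 − 0.065) = $1,539,344.2623
Discount to today: PV = $1,539,344.2623 / (1 + 0.126)^6 = $1,539,344.2623 / 2.038123 = $755,275.53

$755275.53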